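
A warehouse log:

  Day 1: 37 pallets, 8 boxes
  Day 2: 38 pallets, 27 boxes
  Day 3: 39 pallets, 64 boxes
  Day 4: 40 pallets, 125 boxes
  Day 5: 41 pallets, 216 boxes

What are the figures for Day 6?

Pallets — +1 each step: 37, 38, 39, 40, 41 → 42.
Boxes: perfect cubes: 2³, 3³, 4³, …, so 8, 27, 64, 125, 216 → 343.
Putting it together: 42 pallets, 343 boxes.

42 pallets, 343 boxes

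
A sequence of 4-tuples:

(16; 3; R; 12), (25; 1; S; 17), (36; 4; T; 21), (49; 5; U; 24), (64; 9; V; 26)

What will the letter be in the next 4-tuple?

Letter: letters move forward 1 place in the alphabet, so R, S, T, U, V → W.

W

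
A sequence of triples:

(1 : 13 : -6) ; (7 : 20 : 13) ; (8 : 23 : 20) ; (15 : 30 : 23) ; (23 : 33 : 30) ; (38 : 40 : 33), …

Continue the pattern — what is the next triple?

First component: each term is the sum of the two before it; 1, 7, 8, 15, 23, 38 → 61.
Second component — alternating steps +7, +3, +7, +3, …: 13, 20, 23, 30, 33, 40 → 43.
Third component goes -6, 13, 20, 23, 30, 33 → 40 (always the previous value of the second component).
Combining the parts gives (61 : 43 : 40).

(61 : 43 : 40)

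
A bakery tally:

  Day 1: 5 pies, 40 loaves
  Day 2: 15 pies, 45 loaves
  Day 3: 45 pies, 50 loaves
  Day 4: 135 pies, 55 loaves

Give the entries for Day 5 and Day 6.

405 pies, 60 loaves; 1215 pies, 65 loaves

Pies: ×3 each step; 5, 15, 45, 135 → 405 → 1215.
Loaves goes 40, 45, 50, 55 → 60 → 65 (+5 each step).
Putting the parts together: 405 pies, 60 loaves and then 1215 pies, 65 loaves.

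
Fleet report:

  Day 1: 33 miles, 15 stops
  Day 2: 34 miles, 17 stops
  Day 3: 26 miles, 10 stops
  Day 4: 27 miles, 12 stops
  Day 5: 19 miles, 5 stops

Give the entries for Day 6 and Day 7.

For the miles, alternating steps +1, −8, +1, −8, …: 33, 34, 26, 27, 19 → 20 → 12.
Stops: alternating steps +2, −7, +2, −7, …; 15, 17, 10, 12, 5 → 7 → 0.
Putting the parts together: 20 miles, 7 stops and then 12 miles, 0 stops.

20 miles, 7 stops; 12 miles, 0 stops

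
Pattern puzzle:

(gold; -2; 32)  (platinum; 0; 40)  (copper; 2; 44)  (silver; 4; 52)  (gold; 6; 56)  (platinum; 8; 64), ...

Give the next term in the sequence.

Metal goes gold, platinum, copper, silver, gold, platinum → copper (repeats gold → platinum → copper → silver).
Second component: -2, 0, 2, 4, 6, 8 → 10 (+2 each step).
Third component: alternating steps +8, +4, +8, +4, …, so 32, 40, 44, 52, 56, 64 → 68.
Putting it together: (copper; 10; 68).

(copper; 10; 68)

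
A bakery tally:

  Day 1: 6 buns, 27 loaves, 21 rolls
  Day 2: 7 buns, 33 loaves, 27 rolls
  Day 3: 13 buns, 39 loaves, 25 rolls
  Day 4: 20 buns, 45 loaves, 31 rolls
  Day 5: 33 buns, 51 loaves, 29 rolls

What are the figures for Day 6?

53 buns, 57 loaves, 35 rolls

Buns — each term is the sum of the two before it: 6, 7, 13, 20, 33 → 53.
Loaves: 27, 33, 39, 45, 51 → 57 (+6 each step).
Rolls: alternating steps +6, −2, +6, −2, …; 21, 27, 25, 31, 29 → 35.
So the next row is 53 buns, 57 loaves, 35 rolls.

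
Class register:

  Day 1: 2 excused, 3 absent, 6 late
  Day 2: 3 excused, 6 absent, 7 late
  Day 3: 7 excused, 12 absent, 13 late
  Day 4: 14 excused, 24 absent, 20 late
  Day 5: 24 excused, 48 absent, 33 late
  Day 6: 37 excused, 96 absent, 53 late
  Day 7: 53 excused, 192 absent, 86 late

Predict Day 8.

72 excused, 384 absent, 139 late

Excused: differences are 1, 4, 7, … (increasing by 3 each time); 2, 3, 7, 14, 24, 37, 53 → 72.
Absent goes 3, 6, 12, 24, 48, 96, 192 → 384 (×2 each step).
Late: 6, 7, 13, 20, 33, 53, 86 → 139 (each term is the sum of the two before it).
So the next line is 72 excused, 384 absent, 139 late.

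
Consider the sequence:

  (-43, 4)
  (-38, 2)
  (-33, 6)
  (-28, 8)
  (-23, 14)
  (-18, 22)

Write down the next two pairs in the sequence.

First part — +5 each step: -43, -38, -33, -28, -23, -18 → -13 → -8.
Second part goes 4, 2, 6, 8, 14, 22 → 36 → 58 (each term is the sum of the two before it).
So the next two pairs are (-13, 36) and (-8, 58).

(-13, 36), (-8, 58)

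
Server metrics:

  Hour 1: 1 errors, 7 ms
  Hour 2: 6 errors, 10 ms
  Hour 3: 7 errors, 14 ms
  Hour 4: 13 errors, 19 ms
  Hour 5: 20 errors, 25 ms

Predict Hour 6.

Errors goes 1, 6, 7, 13, 20 → 33 (each term is the sum of the two before it).
For the ms, differences are 3, 4, 5, … (increasing by 1 each time): 7, 10, 14, 19, 25 → 32.
Putting it together: 33 errors, 32 ms.

33 errors, 32 ms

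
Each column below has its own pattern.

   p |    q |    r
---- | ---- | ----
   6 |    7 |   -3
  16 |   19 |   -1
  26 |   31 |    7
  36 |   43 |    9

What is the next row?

Column p: +10 each step; 6, 16, 26, 36 → 46.
Column q: 7, 19, 31, 43 → 55 (+12 each step).
Column r goes -3, -1, 7, 9 → 17 (alternating steps +2, +8, +2, +8, …).
So the next row is 46  55  17.

46  55  17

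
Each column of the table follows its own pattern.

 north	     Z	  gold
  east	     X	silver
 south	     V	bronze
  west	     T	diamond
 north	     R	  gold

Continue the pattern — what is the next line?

Direction goes north, east, south, west, north → east (repeats north → east → south → west).
Letter — letters move back 2 places in the alphabet: Z, X, V, T, R → P.
Rank: repeats gold → silver → bronze → diamond; gold, silver, bronze, diamond, gold → silver.
Putting it together: east  P  silver.

east  P  silver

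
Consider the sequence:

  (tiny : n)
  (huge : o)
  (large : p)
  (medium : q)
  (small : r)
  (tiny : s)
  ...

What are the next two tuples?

For the size, repeats tiny → huge → large → medium → small: tiny, huge, large, medium, small, tiny → huge → large.
Letter: n, o, p, q, r, s → t → u (letters move forward 1 place in the alphabet).
Putting the parts together: (huge : t) and then (large : u).

(huge : t), (large : u)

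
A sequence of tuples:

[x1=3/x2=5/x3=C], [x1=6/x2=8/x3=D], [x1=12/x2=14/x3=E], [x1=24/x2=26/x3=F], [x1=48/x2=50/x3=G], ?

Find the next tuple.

[x1=96/x2=98/x3=H]

X1: ×2 each step; 3, 6, 12, 24, 48 → 96.
X2 — always 2 more than the x1: 5, 8, 14, 26, 50 → 98.
X3 goes C, D, E, F, G → H (letters move forward 1 place in the alphabet).
Putting it together: [x1=96/x2=98/x3=H].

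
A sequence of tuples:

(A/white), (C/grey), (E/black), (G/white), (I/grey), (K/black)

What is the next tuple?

(M/white)

For the letter, letters move forward 2 places in the alphabet: A, C, E, G, I, K → M.
For the shade, repeats white → grey → black: white, grey, black, white, grey, black → white.
Putting it together: (M/white).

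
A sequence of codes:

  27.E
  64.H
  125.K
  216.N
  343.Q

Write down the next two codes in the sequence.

First component — perfect cubes: 3³, 4³, 5³, …: 27, 64, 125, 216, 343 → 512 → 729.
Letter goes E, H, K, N, Q → T → W (letters move forward 3 places in the alphabet).
Putting the parts together: 512.T and then 729.W.

512.T then 729.W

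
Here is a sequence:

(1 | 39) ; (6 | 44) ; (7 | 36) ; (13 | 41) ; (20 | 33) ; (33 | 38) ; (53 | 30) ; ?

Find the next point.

First part: each term is the sum of the two before it; 1, 6, 7, 13, 20, 33, 53 → 86.
For the second part, alternating steps +5, −8, +5, −8, …: 39, 44, 36, 41, 33, 38, 30 → 35.
So the next point is (86 | 35).

(86 | 35)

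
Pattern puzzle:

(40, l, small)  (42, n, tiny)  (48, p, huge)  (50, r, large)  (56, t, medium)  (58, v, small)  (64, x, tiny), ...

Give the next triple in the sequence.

First part: alternating steps +2, +6, +2, +6, …; 40, 42, 48, 50, 56, 58, 64 → 66.
Letter: letters move forward 2 places in the alphabet; l, n, p, r, t, v, x → z.
Size: repeats small → tiny → huge → large → medium; small, tiny, huge, large, medium, small, tiny → huge.
Combining the parts gives (66, z, huge).

(66, z, huge)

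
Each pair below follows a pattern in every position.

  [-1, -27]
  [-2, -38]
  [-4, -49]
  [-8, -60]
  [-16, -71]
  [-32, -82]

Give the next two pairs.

For the first slot, ×2 each step: -1, -2, -4, -8, -16, -32 → -64 → -128.
Second slot: -27, -38, -49, -60, -71, -82 → -93 → -104 (−11 each step).
Putting the parts together: [-64, -93] and then [-128, -104].

[-64, -93], [-128, -104]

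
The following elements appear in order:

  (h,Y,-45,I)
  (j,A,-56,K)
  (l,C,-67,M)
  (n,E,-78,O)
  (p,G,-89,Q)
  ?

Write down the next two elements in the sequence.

First letter: letters move forward 2 places in the alphabet, so h, j, l, n, p → r → t.
Second letter — letters move forward 2 places in the alphabet, wrapping Z→A: Y, A, C, E, G → I → K.
Third part: -45, -56, -67, -78, -89 → -100 → -111 (−11 each step).
Third letter: letters move forward 2 places in the alphabet, so I, K, M, O, Q → S → U.
Putting the parts together: (r,I,-100,S) and then (t,K,-111,U).

(r,I,-100,S), (t,K,-111,U)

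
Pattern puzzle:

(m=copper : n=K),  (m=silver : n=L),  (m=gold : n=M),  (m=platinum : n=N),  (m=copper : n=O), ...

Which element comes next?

(m=silver : n=P)

For the m, repeats copper → silver → gold → platinum: copper, silver, gold, platinum, copper → silver.
N: letters move forward 1 place in the alphabet, so K, L, M, N, O → P.
So the next element is (m=silver : n=P).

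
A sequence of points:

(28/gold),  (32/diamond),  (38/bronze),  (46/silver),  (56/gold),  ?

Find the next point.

(68/diamond)

First coordinate: differences are 4, 6, 8, … (increasing by 2 each time); 28, 32, 38, 46, 56 → 68.
Rank: repeats gold → diamond → bronze → silver, so gold, diamond, bronze, silver, gold → diamond.
Putting it together: (68/diamond).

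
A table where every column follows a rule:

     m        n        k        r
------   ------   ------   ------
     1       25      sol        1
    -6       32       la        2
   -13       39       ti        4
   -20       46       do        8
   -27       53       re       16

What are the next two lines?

-34  60  mi  32; -41  67  fa  64

Column m: 1, -6, -13, -20, -27 → -34 → -41 (−7 each step).
Column n: +7 each step, so 25, 32, 39, 46, 53 → 60 → 67.
Column k: sol, la, ti, do, re → mi → fa (runs through the solfège scale do→ti).
Column r: ×2 each step, so 1, 2, 4, 8, 16 → 32 → 64.
Putting the parts together: -34  60  mi  32 and then -41  67  fa  64.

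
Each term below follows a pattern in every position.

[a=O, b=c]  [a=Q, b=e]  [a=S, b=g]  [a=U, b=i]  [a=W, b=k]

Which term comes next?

A goes O, Q, S, U, W → Y (letters move forward 2 places in the alphabet).
For the b, letters move forward 2 places in the alphabet: c, e, g, i, k → m.
Combining the parts gives [a=Y, b=m].

[a=Y, b=m]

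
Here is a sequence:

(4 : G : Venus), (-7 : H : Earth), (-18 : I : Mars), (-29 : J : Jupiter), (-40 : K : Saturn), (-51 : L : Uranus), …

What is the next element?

(-62 : M : Neptune)

For the first part, −11 each step: 4, -7, -18, -29, -40, -51 → -62.
For the letter, letters move forward 1 place in the alphabet: G, H, I, J, K, L → M.
Planet: Venus, Earth, Mars, Jupiter, Saturn, Uranus → Neptune (runs through the planets Mercury→Neptune).
Putting it together: (-62 : M : Neptune).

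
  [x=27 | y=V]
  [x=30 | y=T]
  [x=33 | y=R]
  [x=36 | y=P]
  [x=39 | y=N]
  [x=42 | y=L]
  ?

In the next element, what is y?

J

Y goes V, T, R, P, N, L → J (letters move back 2 places in the alphabet).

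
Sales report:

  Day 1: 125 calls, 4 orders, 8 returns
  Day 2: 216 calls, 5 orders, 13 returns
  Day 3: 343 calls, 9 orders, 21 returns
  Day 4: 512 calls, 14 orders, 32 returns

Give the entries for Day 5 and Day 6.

729 calls, 23 orders, 46 returns; 1000 calls, 37 orders, 63 returns

For the calls, perfect cubes: 5³, 6³, 7³, …: 125, 216, 343, 512 → 729 → 1000.
Orders — each term is the sum of the two before it: 4, 5, 9, 14 → 23 → 37.
Returns: 8, 13, 21, 32 → 46 → 63 (differences are 5, 8, 11, … (increasing by 3 each time)).
So the next two lines are 729 calls, 23 orders, 46 returns and 1000 calls, 37 orders, 63 returns.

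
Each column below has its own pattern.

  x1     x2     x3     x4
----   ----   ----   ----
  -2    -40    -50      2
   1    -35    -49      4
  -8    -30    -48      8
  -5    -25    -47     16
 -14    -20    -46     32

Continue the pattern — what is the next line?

Column x1: -2, 1, -8, -5, -14 → -11 (alternating steps +3, −9, +3, −9, …).
Column x2 goes -40, -35, -30, -25, -20 → -15 (+5 each step).
Column x3: +1 each step; -50, -49, -48, -47, -46 → -45.
Column x4: ×2 each step; 2, 4, 8, 16, 32 → 64.
Combining the parts gives -11  -15  -45  64.

-11  -15  -45  64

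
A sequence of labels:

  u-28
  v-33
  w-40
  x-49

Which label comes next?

y-60

Letter: letters move forward 1 place in the alphabet; u, v, w, x → y.
Second component goes 28, 33, 40, 49 → 60 (differences are 5, 7, 9, … (increasing by 2 each time)).
Putting it together: y-60.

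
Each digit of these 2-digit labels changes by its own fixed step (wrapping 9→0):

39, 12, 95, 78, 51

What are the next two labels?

34, 17

First digit — −2 each step, mod 10: 3, 1, 9, 7, 5 → 3 → 1.
Second digit: 9, 2, 5, 8, 1 → 4 → 7 (+3 each step, mod 10).
So the next two labels are 34 and 17.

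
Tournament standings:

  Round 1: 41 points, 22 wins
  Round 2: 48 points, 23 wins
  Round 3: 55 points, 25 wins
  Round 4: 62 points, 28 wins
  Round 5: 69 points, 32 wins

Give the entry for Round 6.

76 points, 37 wins

Points: +7 each step; 41, 48, 55, 62, 69 → 76.
Wins: differences are 1, 2, 3, … (increasing by 1 each time), so 22, 23, 25, 28, 32 → 37.
So the next record is 76 points, 37 wins.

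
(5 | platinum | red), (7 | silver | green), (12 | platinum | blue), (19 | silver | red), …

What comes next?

(31 | platinum | green)

First slot: each term is the sum of the two before it, so 5, 7, 12, 19 → 31.
Metal: alternates platinum ↔ silver; platinum, silver, platinum, silver → platinum.
Colour goes red, green, blue, red → green (repeats red → green → blue).
Putting it together: (31 | platinum | green).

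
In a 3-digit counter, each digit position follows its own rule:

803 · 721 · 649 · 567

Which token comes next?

485

First digit: 8, 7, 6, 5 → 4 (−1 each step, mod 10).
Second digit — +2 each step, mod 10: 0, 2, 4, 6 → 8.
Third digit: −2 each step, mod 10, so 3, 1, 9, 7 → 5.
Combining the parts gives 485.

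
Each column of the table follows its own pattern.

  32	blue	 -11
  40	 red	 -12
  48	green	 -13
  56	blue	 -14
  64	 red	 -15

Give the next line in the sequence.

72  green  -16

First component goes 32, 40, 48, 56, 64 → 72 (+8 each step).
Colour: repeats blue → red → green, so blue, red, green, blue, red → green.
Third component goes -11, -12, -13, -14, -15 → -16 (−1 each step).
So the next line is 72  green  -16.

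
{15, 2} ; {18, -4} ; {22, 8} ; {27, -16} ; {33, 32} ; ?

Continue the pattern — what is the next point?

First part — differences are 3, 4, 5, … (increasing by 1 each time): 15, 18, 22, 27, 33 → 40.
Second part goes 2, -4, 8, -16, 32 → -64 (×(-2) each step).
Combining the parts gives {40, -64}.

{40, -64}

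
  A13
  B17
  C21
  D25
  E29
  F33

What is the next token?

G37

Letter — letters move forward 1 place in the alphabet: A, B, C, D, E, F → G.
Second component: 13, 17, 21, 25, 29, 33 → 37 (+4 each step).
Putting it together: G37.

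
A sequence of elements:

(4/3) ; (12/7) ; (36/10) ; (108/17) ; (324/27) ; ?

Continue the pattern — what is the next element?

First value: ×3 each step, so 4, 12, 36, 108, 324 → 972.
For the second value, each term is the sum of the two before it: 3, 7, 10, 17, 27 → 44.
Putting it together: (972/44).

(972/44)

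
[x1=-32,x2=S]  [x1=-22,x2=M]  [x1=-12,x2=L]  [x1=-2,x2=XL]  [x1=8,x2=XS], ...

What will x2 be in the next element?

X2: runs through clothing sizes XS→XL; S, M, L, XL, XS → S.

S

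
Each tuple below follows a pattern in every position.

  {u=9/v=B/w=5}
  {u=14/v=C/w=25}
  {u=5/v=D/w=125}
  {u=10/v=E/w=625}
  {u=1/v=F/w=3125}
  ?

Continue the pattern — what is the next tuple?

{u=6/v=G/w=15625}

U: 9, 14, 5, 10, 1 → 6 (alternating steps +5, −9, +5, −9, …).
For the v, letters move forward 1 place in the alphabet: B, C, D, E, F → G.
W — ×5 each step: 5, 25, 125, 625, 3125 → 15625.
Putting it together: {u=6/v=G/w=15625}.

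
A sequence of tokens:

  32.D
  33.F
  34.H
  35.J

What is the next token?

First component goes 32, 33, 34, 35 → 36 (+1 each step).
For the letter, letters move forward 2 places in the alphabet: D, F, H, J → L.
Putting it together: 36.L.

36.L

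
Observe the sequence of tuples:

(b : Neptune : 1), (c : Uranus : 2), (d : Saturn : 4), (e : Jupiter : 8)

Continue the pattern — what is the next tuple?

(f : Mars : 16)

For the letter, letters move forward 1 place in the alphabet: b, c, d, e → f.
Planet: runs backward through the planets Mercury→Neptune, so Neptune, Uranus, Saturn, Jupiter → Mars.
Third component: ×2 each step; 1, 2, 4, 8 → 16.
Putting it together: (f : Mars : 16).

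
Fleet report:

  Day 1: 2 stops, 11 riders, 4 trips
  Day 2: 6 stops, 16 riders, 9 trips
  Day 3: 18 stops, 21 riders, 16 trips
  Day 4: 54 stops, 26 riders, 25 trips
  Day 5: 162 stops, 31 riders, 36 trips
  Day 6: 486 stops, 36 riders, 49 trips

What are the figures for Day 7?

Stops: ×3 each step; 2, 6, 18, 54, 162, 486 → 1458.
Riders: 11, 16, 21, 26, 31, 36 → 41 (+5 each step).
Trips: perfect squares: 2², 3², 4², …; 4, 9, 16, 25, 36, 49 → 64.
Combining the parts gives 1458 stops, 41 riders, 64 trips.

1458 stops, 41 riders, 64 trips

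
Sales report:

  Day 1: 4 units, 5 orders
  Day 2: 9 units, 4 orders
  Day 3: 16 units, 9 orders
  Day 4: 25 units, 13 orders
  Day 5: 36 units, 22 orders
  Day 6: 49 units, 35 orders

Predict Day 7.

64 units, 57 orders

Units: 4, 9, 16, 25, 36, 49 → 64 (perfect squares: 2², 3², 4², …).
Orders: each term is the sum of the two before it; 5, 4, 9, 13, 22, 35 → 57.
Putting it together: 64 units, 57 orders.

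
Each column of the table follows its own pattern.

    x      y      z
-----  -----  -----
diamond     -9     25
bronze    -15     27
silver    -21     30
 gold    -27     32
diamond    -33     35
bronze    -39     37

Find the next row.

For the column x, repeats diamond → bronze → silver → gold: diamond, bronze, silver, gold, diamond, bronze → silver.
For the column y, −6 each step: -9, -15, -21, -27, -33, -39 → -45.
Column z — alternating steps +2, +3, +2, +3, …: 25, 27, 30, 32, 35, 37 → 40.
Putting it together: silver  -45  40.

silver  -45  40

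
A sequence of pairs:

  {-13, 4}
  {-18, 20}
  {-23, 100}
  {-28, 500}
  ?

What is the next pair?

First part — −5 each step: -13, -18, -23, -28 → -33.
Second part: 4, 20, 100, 500 → 2500 (×5 each step).
Putting it together: {-33, 2500}.

{-33, 2500}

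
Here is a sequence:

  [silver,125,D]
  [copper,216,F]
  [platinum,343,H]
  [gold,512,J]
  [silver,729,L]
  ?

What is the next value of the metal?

copper

Metal goes silver, copper, platinum, gold, silver → copper (repeats silver → copper → platinum → gold).
For the second component, perfect cubes: 5³, 6³, 7³, …: 125, 216, 343, 512, 729 → 1000.
Letter: letters move forward 2 places in the alphabet, so D, F, H, J, L → N.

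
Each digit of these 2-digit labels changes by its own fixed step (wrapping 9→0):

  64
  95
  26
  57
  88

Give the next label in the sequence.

19

For the first digit, +3 each step, mod 10: 6, 9, 2, 5, 8 → 1.
Second digit goes 4, 5, 6, 7, 8 → 9 (+1 each step, mod 10).
So the next label is 19.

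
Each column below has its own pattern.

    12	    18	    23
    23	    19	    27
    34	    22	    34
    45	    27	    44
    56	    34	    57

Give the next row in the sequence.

First component: +11 each step; 12, 23, 34, 45, 56 → 67.
Second component: 18, 19, 22, 27, 34 → 43 (differences are 1, 3, 5, … (increasing by 2 each time)).
Third component: differences are 4, 7, 10, … (increasing by 3 each time), so 23, 27, 34, 44, 57 → 73.
Combining the parts gives 67  43  73.

67  43  73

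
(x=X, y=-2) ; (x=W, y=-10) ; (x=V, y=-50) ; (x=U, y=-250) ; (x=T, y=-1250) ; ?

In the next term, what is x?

S

X — letters move back 1 place in the alphabet: X, W, V, U, T → S.
Y — ×5 each step: -2, -10, -50, -250, -1250 → -6250.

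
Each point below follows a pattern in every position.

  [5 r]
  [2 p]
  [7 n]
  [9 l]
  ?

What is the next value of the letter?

Letter: letters move back 2 places in the alphabet; r, p, n, l → j.

j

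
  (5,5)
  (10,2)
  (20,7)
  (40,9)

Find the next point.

(80,16)

First value — ×2 each step: 5, 10, 20, 40 → 80.
Second value: 5, 2, 7, 9 → 16 (each term is the sum of the two before it).
Putting it together: (80,16).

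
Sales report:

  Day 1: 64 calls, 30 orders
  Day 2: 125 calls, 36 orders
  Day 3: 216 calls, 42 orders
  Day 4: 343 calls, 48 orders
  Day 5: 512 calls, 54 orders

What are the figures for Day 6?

729 calls, 60 orders

Calls: 64, 125, 216, 343, 512 → 729 (perfect cubes: 4³, 5³, 6³, …).
Orders: +6 each step; 30, 36, 42, 48, 54 → 60.
So the next row is 729 calls, 60 orders.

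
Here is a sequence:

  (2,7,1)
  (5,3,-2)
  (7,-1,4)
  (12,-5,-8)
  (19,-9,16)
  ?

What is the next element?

(31,-13,-32)

First slot: each term is the sum of the two before it; 2, 5, 7, 12, 19 → 31.
Second slot: −4 each step; 7, 3, -1, -5, -9 → -13.
Third slot goes 1, -2, 4, -8, 16 → -32 (×(-2) each step).
Putting it together: (31,-13,-32).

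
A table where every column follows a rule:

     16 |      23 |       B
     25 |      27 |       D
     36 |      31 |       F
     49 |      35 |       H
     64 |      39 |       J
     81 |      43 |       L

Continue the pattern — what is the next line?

First component — perfect squares: 4², 5², 6², …: 16, 25, 36, 49, 64, 81 → 100.
For the second component, +4 each step: 23, 27, 31, 35, 39, 43 → 47.
For the letter, letters move forward 2 places in the alphabet: B, D, F, H, J, L → N.
So the next line is 100  47  N.

100  47  N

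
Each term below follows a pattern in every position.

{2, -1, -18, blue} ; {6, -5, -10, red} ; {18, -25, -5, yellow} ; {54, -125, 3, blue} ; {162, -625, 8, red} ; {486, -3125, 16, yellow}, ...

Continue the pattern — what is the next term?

First slot: ×3 each step; 2, 6, 18, 54, 162, 486 → 1458.
Second slot — ×5 each step: -1, -5, -25, -125, -625, -3125 → -15625.
Third slot: alternating steps +8, +5, +8, +5, …, so -18, -10, -5, 3, 8, 16 → 21.
Colour: repeats blue → red → yellow, so blue, red, yellow, blue, red, yellow → blue.
So the next term is {1458, -15625, 21, blue}.

{1458, -15625, 21, blue}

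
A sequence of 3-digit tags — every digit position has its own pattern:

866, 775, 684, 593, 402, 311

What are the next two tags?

220, 139

For the first digit, −1 each step, mod 10: 8, 7, 6, 5, 4, 3 → 2 → 1.
Second digit: +1 each step, mod 10; 6, 7, 8, 9, 0, 1 → 2 → 3.
Third digit goes 6, 5, 4, 3, 2, 1 → 0 → 9 (−1 each step, mod 10).
So the next two tags are 220 and 139.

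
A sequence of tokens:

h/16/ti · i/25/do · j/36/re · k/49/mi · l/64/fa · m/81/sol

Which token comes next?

n/100/la

Letter — letters move forward 1 place in the alphabet: h, i, j, k, l, m → n.
Second component goes 16, 25, 36, 49, 64, 81 → 100 (perfect squares: 4², 5², 6², …).
Note — runs through the solfège scale do→ti: ti, do, re, mi, fa, sol → la.
Combining the parts gives n/100/la.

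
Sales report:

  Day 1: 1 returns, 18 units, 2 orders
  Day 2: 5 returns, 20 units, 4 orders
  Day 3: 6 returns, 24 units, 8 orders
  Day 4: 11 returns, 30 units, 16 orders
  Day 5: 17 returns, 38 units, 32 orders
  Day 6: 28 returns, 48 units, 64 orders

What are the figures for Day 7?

Returns goes 1, 5, 6, 11, 17, 28 → 45 (each term is the sum of the two before it).
Units goes 18, 20, 24, 30, 38, 48 → 60 (differences are 2, 4, 6, … (increasing by 2 each time)).
Orders — ×2 each step: 2, 4, 8, 16, 32, 64 → 128.
Combining the parts gives 45 returns, 60 units, 128 orders.

45 returns, 60 units, 128 orders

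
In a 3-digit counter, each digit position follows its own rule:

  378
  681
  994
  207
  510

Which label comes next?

First digit goes 3, 6, 9, 2, 5 → 8 (+3 each step, mod 10).
Second digit: +1 each step, mod 10; 7, 8, 9, 0, 1 → 2.
Third digit goes 8, 1, 4, 7, 0 → 3 (+3 each step, mod 10).
Combining the parts gives 823.

823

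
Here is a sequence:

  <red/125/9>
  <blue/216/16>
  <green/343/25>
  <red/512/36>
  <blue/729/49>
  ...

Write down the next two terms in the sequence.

<green/1000/64>, <red/1331/81>

Colour — repeats red → blue → green: red, blue, green, red, blue → green → red.
Second component: perfect cubes: 5³, 6³, 7³, …; 125, 216, 343, 512, 729 → 1000 → 1331.
Third component: perfect squares: 3², 4², 5², …; 9, 16, 25, 36, 49 → 64 → 81.
Putting the parts together: <green/1000/64> and then <red/1331/81>.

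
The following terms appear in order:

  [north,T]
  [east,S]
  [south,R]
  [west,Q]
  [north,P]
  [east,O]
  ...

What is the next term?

Direction: north, east, south, west, north, east → south (repeats north → east → south → west).
For the letter, letters move back 1 place in the alphabet: T, S, R, Q, P, O → N.
So the next term is [south,N].

[south,N]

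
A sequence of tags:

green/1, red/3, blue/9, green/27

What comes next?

red/81

For the colour, repeats green → red → blue: green, red, blue, green → red.
For the second component, ×3 each step: 1, 3, 9, 27 → 81.
Putting it together: red/81.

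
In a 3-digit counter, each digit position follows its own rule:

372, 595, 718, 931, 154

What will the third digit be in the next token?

7

For the third digit, +3 each step, mod 10: 2, 5, 8, 1, 4 → 7.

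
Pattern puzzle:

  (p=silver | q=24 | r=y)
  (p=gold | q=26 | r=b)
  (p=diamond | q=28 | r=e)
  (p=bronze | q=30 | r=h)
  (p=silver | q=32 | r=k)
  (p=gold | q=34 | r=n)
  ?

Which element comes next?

P: repeats silver → gold → diamond → bronze, so silver, gold, diamond, bronze, silver, gold → diamond.
Q goes 24, 26, 28, 30, 32, 34 → 36 (+2 each step).
R — letters move forward 3 places in the alphabet, wrapping Z→A: y, b, e, h, k, n → q.
Putting it together: (p=diamond | q=36 | r=q).

(p=diamond | q=36 | r=q)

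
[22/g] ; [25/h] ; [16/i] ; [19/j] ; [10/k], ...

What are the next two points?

For the first value, alternating steps +3, −9, +3, −9, …: 22, 25, 16, 19, 10 → 13 → 4.
Letter: g, h, i, j, k → l → m (letters move forward 1 place in the alphabet).
So the next two points are [13/l] and [4/m].

[13/l], [4/m]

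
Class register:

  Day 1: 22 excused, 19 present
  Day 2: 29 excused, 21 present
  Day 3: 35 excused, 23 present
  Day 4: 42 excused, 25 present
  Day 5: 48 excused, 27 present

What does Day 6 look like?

55 excused, 29 present

Excused — alternating steps +7, +6, +7, +6, …: 22, 29, 35, 42, 48 → 55.
Present: +2 each step, so 19, 21, 23, 25, 27 → 29.
So the next row is 55 excused, 29 present.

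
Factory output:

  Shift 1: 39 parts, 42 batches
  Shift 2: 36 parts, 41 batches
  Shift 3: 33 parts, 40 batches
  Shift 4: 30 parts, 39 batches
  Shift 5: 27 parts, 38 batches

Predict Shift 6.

Parts: −3 each step, so 39, 36, 33, 30, 27 → 24.
Batches goes 42, 41, 40, 39, 38 → 37 (−1 each step).
Putting it together: 24 parts, 37 batches.

24 parts, 37 batches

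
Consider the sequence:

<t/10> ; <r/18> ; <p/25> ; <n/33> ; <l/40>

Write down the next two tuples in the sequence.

Letter: letters move back 2 places in the alphabet, so t, r, p, n, l → j → h.
Second part: alternating steps +8, +7, +8, +7, …, so 10, 18, 25, 33, 40 → 48 → 55.
So the next two tuples are <j/48> and <h/55>.

<j/48>, <h/55>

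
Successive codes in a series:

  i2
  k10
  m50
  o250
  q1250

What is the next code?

s6250

Letter — letters move forward 2 places in the alphabet: i, k, m, o, q → s.
Second component: 2, 10, 50, 250, 1250 → 6250 (×5 each step).
So the next code is s6250.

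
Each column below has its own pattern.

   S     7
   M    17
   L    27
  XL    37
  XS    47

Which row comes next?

Size: S, M, L, XL, XS → S (runs through clothing sizes XS→XL).
Second component: +10 each step, so 7, 17, 27, 37, 47 → 57.
Combining the parts gives S  57.

S  57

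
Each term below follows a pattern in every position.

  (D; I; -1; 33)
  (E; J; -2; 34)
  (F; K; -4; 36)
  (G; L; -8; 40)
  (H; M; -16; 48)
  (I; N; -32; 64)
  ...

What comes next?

First letter — letters move forward 1 place in the alphabet: D, E, F, G, H, I → J.
For the second letter, letters move forward 1 place in the alphabet: I, J, K, L, M, N → O.
For the third value, ×2 each step: -1, -2, -4, -8, -16, -32 → -64.
Fourth value — together with the third value always sums to 32: 33, 34, 36, 40, 48, 64 → 96.
Putting it together: (J; O; -64; 96).

(J; O; -64; 96)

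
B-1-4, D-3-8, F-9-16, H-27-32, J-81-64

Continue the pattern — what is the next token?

L-243-128

Letter: B, D, F, H, J → L (letters move forward 2 places in the alphabet).
For the second component, ×3 each step: 1, 3, 9, 27, 81 → 243.
Third component: ×2 each step; 4, 8, 16, 32, 64 → 128.
So the next token is L-243-128.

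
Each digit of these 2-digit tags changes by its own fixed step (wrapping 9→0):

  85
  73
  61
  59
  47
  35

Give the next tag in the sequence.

23

First digit — −1 each step, mod 10: 8, 7, 6, 5, 4, 3 → 2.
Second digit: −2 each step, mod 10, so 5, 3, 1, 9, 7, 5 → 3.
So the next tag is 23.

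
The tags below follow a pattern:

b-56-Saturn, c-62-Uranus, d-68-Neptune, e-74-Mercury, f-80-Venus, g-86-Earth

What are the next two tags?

h-92-Mars then i-98-Jupiter

Letter — letters move forward 1 place in the alphabet: b, c, d, e, f, g → h → i.
Second component: +6 each step; 56, 62, 68, 74, 80, 86 → 92 → 98.
Planet — runs through the planets Mercury→Neptune: Saturn, Uranus, Neptune, Mercury, Venus, Earth → Mars → Jupiter.
So the next two tags are h-92-Mars and i-98-Jupiter.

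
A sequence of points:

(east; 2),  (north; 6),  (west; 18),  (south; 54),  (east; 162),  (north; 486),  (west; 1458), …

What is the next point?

(south; 4374)

Direction — repeats east → north → west → south: east, north, west, south, east, north, west → south.
Second coordinate: ×3 each step, so 2, 6, 18, 54, 162, 486, 1458 → 4374.
Putting it together: (south; 4374).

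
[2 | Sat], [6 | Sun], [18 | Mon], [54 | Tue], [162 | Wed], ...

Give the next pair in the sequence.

First component: ×3 each step; 2, 6, 18, 54, 162 → 486.
Day — runs through the weekdays Mon→Sun: Sat, Sun, Mon, Tue, Wed → Thu.
Putting it together: [486 | Thu].

[486 | Thu]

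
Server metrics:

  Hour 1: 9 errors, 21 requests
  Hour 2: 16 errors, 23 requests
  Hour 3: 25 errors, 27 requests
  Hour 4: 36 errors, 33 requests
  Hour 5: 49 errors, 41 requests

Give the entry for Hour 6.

For the errors, perfect squares: 3², 4², 5², …: 9, 16, 25, 36, 49 → 64.
Requests goes 21, 23, 27, 33, 41 → 51 (differences are 2, 4, 6, … (increasing by 2 each time)).
Combining the parts gives 64 errors, 51 requests.

64 errors, 51 requests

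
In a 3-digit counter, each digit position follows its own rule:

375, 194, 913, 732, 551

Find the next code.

370

First digit — −2 each step, mod 10: 3, 1, 9, 7, 5 → 3.
Second digit goes 7, 9, 1, 3, 5 → 7 (+2 each step, mod 10).
Third digit — −1 each step, mod 10: 5, 4, 3, 2, 1 → 0.
Combining the parts gives 370.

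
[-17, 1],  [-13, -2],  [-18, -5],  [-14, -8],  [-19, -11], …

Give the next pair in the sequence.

[-15, -14]

First part: alternating steps +4, −5, +4, −5, …; -17, -13, -18, -14, -19 → -15.
Second part goes 1, -2, -5, -8, -11 → -14 (−3 each step).
So the next pair is [-15, -14].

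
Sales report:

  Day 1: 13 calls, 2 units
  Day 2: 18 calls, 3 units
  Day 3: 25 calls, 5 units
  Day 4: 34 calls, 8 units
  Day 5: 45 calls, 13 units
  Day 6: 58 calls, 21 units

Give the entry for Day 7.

Calls goes 13, 18, 25, 34, 45, 58 → 73 (differences are 5, 7, 9, … (increasing by 2 each time)).
Units — each term is the sum of the two before it: 2, 3, 5, 8, 13, 21 → 34.
So the next row is 73 calls, 34 units.

73 calls, 34 units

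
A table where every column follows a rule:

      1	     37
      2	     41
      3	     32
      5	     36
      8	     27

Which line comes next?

13  31

First component: each term is the sum of the two before it, so 1, 2, 3, 5, 8 → 13.
Second component: alternating steps +4, −9, +4, −9, …, so 37, 41, 32, 36, 27 → 31.
So the next line is 13  31.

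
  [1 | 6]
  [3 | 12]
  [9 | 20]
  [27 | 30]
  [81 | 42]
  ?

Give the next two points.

[243 | 56], [729 | 72]

First coordinate goes 1, 3, 9, 27, 81 → 243 → 729 (×3 each step).
Second coordinate: differences are 6, 8, 10, … (increasing by 2 each time); 6, 12, 20, 30, 42 → 56 → 72.
Putting the parts together: [243 | 56] and then [729 | 72].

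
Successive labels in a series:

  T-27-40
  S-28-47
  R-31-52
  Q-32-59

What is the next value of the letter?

P

Letter: letters move back 1 place in the alphabet, so T, S, R, Q → P.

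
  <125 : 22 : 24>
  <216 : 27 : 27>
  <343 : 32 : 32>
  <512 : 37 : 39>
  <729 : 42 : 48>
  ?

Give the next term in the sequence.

<1000 : 47 : 59>

First entry: perfect cubes: 5³, 6³, 7³, …; 125, 216, 343, 512, 729 → 1000.
Second entry goes 22, 27, 32, 37, 42 → 47 (+5 each step).
Third entry: differences are 3, 5, 7, … (increasing by 2 each time); 24, 27, 32, 39, 48 → 59.
Combining the parts gives <1000 : 47 : 59>.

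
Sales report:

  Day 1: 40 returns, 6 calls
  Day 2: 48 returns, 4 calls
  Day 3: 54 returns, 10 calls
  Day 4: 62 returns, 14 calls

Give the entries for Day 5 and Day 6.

68 returns, 24 calls; 76 returns, 38 calls

For the returns, alternating steps +8, +6, +8, +6, …: 40, 48, 54, 62 → 68 → 76.
Calls: each term is the sum of the two before it; 6, 4, 10, 14 → 24 → 38.
Putting the parts together: 68 returns, 24 calls and then 76 returns, 38 calls.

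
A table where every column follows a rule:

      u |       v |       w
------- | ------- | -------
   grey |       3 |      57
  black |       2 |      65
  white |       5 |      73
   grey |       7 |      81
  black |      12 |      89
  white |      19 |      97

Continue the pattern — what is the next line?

For the column u, repeats grey → black → white: grey, black, white, grey, black, white → grey.
Column v — each term is the sum of the two before it: 3, 2, 5, 7, 12, 19 → 31.
Column w goes 57, 65, 73, 81, 89, 97 → 105 (+8 each step).
Putting it together: grey  31  105.

grey  31  105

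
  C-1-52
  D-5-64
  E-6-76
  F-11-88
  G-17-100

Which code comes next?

H-28-112

Letter: C, D, E, F, G → H (letters move forward 1 place in the alphabet).
Second component — each term is the sum of the two before it: 1, 5, 6, 11, 17 → 28.
Third component: +12 each step; 52, 64, 76, 88, 100 → 112.
Combining the parts gives H-28-112.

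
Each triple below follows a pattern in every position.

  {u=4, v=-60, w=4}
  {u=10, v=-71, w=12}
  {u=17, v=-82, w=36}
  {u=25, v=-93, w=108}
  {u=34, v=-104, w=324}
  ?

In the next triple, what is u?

U — differences are 6, 7, 8, … (increasing by 1 each time): 4, 10, 17, 25, 34 → 44.

44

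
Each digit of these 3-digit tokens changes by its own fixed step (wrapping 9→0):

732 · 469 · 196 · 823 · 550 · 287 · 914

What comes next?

641

First digit goes 7, 4, 1, 8, 5, 2, 9 → 6 (−3 each step, mod 10).
Second digit goes 3, 6, 9, 2, 5, 8, 1 → 4 (+3 each step, mod 10).
For the third digit, −3 each step, mod 10: 2, 9, 6, 3, 0, 7, 4 → 1.
Putting it together: 641.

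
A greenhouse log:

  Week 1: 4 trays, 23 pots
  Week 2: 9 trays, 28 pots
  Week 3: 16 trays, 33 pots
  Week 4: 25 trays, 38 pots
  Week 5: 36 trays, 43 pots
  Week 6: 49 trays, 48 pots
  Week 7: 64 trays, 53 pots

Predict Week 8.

Trays: perfect squares: 2², 3², 4², …, so 4, 9, 16, 25, 36, 49, 64 → 81.
Pots: +5 each step; 23, 28, 33, 38, 43, 48, 53 → 58.
Putting it together: 81 trays, 58 pots.

81 trays, 58 pots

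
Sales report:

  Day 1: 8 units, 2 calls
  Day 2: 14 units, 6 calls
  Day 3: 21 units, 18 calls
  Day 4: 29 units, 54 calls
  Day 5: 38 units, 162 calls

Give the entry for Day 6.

48 units, 486 calls

Units: differences are 6, 7, 8, … (increasing by 1 each time), so 8, 14, 21, 29, 38 → 48.
Calls goes 2, 6, 18, 54, 162 → 486 (×3 each step).
Combining the parts gives 48 units, 486 calls.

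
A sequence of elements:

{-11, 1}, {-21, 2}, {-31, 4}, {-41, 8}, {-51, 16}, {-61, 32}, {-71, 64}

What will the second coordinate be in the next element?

128

Second coordinate: 1, 2, 4, 8, 16, 32, 64 → 128 (×2 each step).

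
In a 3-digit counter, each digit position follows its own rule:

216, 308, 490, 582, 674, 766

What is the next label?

858

First digit goes 2, 3, 4, 5, 6, 7 → 8 (+1 each step, mod 10).
Second digit: −1 each step, mod 10; 1, 0, 9, 8, 7, 6 → 5.
Third digit goes 6, 8, 0, 2, 4, 6 → 8 (+2 each step, mod 10).
Combining the parts gives 858.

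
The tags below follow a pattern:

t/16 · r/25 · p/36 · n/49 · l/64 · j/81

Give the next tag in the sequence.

Letter — letters move back 2 places in the alphabet: t, r, p, n, l, j → h.
Second component: 16, 25, 36, 49, 64, 81 → 100 (perfect squares: 4², 5², 6², …).
So the next tag is h/100.

h/100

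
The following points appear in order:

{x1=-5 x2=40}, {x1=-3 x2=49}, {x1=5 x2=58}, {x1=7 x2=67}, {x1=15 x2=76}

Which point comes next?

X1: -5, -3, 5, 7, 15 → 17 (alternating steps +2, +8, +2, +8, …).
For the x2, +9 each step: 40, 49, 58, 67, 76 → 85.
Combining the parts gives {x1=17 x2=85}.

{x1=17 x2=85}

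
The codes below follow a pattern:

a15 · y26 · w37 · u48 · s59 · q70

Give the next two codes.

Letter: letters move back 2 places in the alphabet, wrapping A→Z, so a, y, w, u, s, q → o → m.
For the second component, +11 each step: 15, 26, 37, 48, 59, 70 → 81 → 92.
So the next two codes are o81 and m92.

o81 then m92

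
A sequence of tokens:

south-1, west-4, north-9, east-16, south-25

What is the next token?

For the direction, repeats south → west → north → east: south, west, north, east, south → west.
Second component goes 1, 4, 9, 16, 25 → 36 (perfect squares: 1², 2², 3², …).
So the next token is west-36.

west-36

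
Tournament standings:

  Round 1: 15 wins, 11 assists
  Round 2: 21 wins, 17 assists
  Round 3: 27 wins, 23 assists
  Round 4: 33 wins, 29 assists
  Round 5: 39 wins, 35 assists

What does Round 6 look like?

For the wins, +6 each step: 15, 21, 27, 33, 39 → 45.
Assists goes 11, 17, 23, 29, 35 → 41 (always 4 less than the wins).
Putting it together: 45 wins, 41 assists.

45 wins, 41 assists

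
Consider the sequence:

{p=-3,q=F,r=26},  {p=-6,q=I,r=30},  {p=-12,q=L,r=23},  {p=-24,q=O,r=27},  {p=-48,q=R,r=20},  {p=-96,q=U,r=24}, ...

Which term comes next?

P: -3, -6, -12, -24, -48, -96 → -192 (×2 each step).
Q: letters move forward 3 places in the alphabet, so F, I, L, O, R, U → X.
R: alternating steps +4, −7, +4, −7, …; 26, 30, 23, 27, 20, 24 → 17.
Combining the parts gives {p=-192,q=X,r=17}.

{p=-192,q=X,r=17}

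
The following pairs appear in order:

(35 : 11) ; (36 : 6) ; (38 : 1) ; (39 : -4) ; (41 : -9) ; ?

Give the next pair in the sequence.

First value — alternating steps +1, +2, +1, +2, …: 35, 36, 38, 39, 41 → 42.
Second value: −5 each step; 11, 6, 1, -4, -9 → -14.
Putting it together: (42 : -14).

(42 : -14)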